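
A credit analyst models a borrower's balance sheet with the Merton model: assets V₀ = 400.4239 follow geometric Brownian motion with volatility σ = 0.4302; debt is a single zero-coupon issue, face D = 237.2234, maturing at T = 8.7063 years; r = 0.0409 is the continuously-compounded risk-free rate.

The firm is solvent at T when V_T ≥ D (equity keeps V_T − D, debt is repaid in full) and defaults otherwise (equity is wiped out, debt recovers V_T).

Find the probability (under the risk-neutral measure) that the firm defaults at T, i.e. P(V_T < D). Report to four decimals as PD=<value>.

d₁ = [ln(V₀/D) + (r + σ²/2)T] / (σ√T)
   = [ln(400.4239/237.2234) + (0.0409 + 0.5·0.4302²)·8.7063] / (0.4302·√8.7063)
   = [0.523521 + 1.161734] / 1.269367 = 1.327634
d₂ = d₁ − σ√T = 1.327634 − 1.269367 = 0.058267
risk-neutral PD = N(−d₂) = N(-0.058267) = 0.476768

PD=0.4768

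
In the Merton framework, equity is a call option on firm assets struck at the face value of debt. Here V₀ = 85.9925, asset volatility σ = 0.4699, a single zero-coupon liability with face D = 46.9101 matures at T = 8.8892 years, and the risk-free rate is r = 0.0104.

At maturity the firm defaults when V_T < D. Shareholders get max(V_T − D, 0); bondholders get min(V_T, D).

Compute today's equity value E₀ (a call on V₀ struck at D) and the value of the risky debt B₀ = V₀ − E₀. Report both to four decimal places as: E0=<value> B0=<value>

d₁ = [ln(V₀/D) + (r + σ²/2)T] / (σ√T)
   = [ln(85.9925/46.9101) + (0.0104 + 0.5·0.4699²)·8.8892] / (0.4699·√8.8892)
   = [0.606027 + 1.073842] / 1.400996 = 1.199054
d₂ = d₁ − σ√T = 1.199054 − 1.400996 = -0.201942
N(d₁) = 0.884746,  N(d₂) = 0.419981,  e^(−rT) = 0.911697
E₀ = V₀·N(d₁) − D·e^(−rT)·N(d₂)
   = 85.9925·0.884746 − 46.9101·0.911697·0.419981 = 58.119898
B₀ = V₀ − E₀ = 85.9925 − 58.119898 = 27.872602

E0=58.1199 B0=27.8726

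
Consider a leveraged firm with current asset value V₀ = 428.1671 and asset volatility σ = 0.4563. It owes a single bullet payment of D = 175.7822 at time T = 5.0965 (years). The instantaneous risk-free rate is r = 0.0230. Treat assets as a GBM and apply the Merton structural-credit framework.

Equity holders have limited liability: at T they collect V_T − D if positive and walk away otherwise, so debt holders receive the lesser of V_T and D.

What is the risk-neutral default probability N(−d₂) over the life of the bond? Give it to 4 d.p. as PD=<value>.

PD=0.3217

d₁ = [ln(V₀/D) + (r + σ²/2)T] / (σ√T)
   = [ln(428.1671/175.7822) + (0.0230 + 0.5·0.4563²)·5.0965] / (0.4563·√5.0965)
   = [0.890268 + 0.647790] / 1.030117 = 1.493090
d₂ = d₁ − σ√T = 1.493090 − 1.030117 = 0.462974
risk-neutral PD = N(−d₂) = N(-0.462974) = 0.321692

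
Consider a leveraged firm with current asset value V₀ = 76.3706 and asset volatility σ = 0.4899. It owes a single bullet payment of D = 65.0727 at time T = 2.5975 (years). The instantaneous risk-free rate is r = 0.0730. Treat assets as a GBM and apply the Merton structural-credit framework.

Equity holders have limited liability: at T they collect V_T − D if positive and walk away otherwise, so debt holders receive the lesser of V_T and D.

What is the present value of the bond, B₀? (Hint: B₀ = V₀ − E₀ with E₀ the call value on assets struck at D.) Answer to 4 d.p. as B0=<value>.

d₁ = [ln(V₀/D) + (r + σ²/2)T] / (σ√T)
   = [ln(76.3706/65.0727) + (0.0730 + 0.5·0.4899²)·2.5975] / (0.4899·√2.5975)
   = [0.160093 + 0.501320] / 0.789560 = 0.837698
d₂ = d₁ − σ√T = 0.837698 − 0.789560 = 0.048138
N(d₁) = 0.798900,  N(d₂) = 0.519197,  e^(−rT) = 0.827276
E₀ = V₀·N(d₁) − D·e^(−rT)·N(d₂)
   = 76.3706·0.798900 − 65.0727·0.827276·0.519197 = 33.062511
B₀ = V₀ − E₀ = 76.3706 − 33.062511 = 43.308089

B0=43.3081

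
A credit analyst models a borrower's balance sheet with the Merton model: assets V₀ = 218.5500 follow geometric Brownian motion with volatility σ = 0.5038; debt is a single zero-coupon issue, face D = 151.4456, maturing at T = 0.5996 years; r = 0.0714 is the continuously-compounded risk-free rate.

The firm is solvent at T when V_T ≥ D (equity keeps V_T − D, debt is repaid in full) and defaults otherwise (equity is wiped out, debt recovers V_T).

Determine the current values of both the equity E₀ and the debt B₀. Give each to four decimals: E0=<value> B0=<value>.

E0=78.6450 B0=139.9050

d₁ = [ln(V₀/D) + (r + σ²/2)T] / (σ√T)
   = [ln(218.5500/151.4456) + (0.0714 + 0.5·0.5038²)·0.5996] / (0.5038·√0.5996)
   = [0.366788 + 0.118905] / 0.390112 = 1.245011
d₂ = d₁ − σ√T = 1.245011 − 0.390112 = 0.854899
N(d₁) = 0.893436,  N(d₂) = 0.803697,  e^(−rT) = 0.958092
E₀ = V₀·N(d₁) − D·e^(−rT)·N(d₂)
   = 218.5500·0.893436 − 151.4456·0.958092·0.803697 = 78.645047
B₀ = V₀ − E₀ = 218.5500 − 78.645047 = 139.904953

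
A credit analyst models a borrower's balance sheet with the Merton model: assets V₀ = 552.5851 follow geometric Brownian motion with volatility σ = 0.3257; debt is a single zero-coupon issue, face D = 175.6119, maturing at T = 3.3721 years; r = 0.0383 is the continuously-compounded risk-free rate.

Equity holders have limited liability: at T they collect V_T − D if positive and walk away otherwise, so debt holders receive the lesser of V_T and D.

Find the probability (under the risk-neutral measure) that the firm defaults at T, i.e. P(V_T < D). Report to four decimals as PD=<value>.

d₁ = [ln(V₀/D) + (r + σ²/2)T] / (σ√T)
   = [ln(552.5851/175.6119) + (0.0383 + 0.5·0.3257²)·3.3721] / (0.3257·√3.3721)
   = [1.146331 + 0.308008] / 0.598092 = 2.431632
d₂ = d₁ − σ√T = 2.431632 − 0.598092 = 1.833540
risk-neutral PD = N(−d₂) = N(-1.833540) = 0.033361

PD=0.0334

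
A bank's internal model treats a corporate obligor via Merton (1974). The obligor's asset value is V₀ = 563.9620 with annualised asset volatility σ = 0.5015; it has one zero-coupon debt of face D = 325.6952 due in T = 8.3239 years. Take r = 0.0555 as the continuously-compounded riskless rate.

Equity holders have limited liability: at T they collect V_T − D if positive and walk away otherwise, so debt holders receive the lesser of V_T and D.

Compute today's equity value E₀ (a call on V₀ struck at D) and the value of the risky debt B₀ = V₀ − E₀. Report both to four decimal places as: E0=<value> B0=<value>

E0=419.6845 B0=144.2775

d₁ = [ln(V₀/D) + (r + σ²/2)T] / (σ√T)
   = [ln(563.9620/325.6952) + (0.0555 + 0.5·0.5015²)·8.3239] / (0.5015·√8.3239)
   = [0.549025 + 1.508716] / 1.446886 = 1.422186
d₂ = d₁ − σ√T = 1.422186 − 1.446886 = -0.024700
N(d₁) = 0.922514,  N(d₂) = 0.490147,  e^(−rT) = 0.630037
E₀ = V₀·N(d₁) − D·e^(−rT)·N(d₂)
   = 563.9620·0.922514 − 325.6952·0.630037·0.490147 = 419.684548
B₀ = V₀ − E₀ = 563.9620 − 419.684548 = 144.277452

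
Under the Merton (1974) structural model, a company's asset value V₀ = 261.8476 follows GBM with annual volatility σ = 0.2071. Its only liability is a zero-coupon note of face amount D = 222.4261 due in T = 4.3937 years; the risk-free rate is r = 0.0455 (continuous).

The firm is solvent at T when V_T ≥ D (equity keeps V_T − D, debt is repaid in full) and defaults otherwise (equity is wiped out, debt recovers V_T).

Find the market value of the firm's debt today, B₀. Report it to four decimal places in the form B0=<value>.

d₁ = [ln(V₀/D) + (r + σ²/2)T] / (σ√T)
   = [ln(261.8476/222.4261) + (0.0455 + 0.5·0.2071²)·4.3937] / (0.2071·√4.3937)
   = [0.163168 + 0.294137] / 0.434106 = 1.053442
d₂ = d₁ − σ√T = 1.053442 − 0.434106 = 0.619336
N(d₁) = 0.853931,  N(d₂) = 0.732153,  e^(−rT) = 0.818802
E₀ = V₀·N(d₁) − D·e^(−rT)·N(d₂)
   = 261.8476·0.853931 − 222.4261·0.818802·0.732153 = 90.257982
B₀ = V₀ − E₀ = 261.8476 − 90.257982 = 171.589618

B0=171.5896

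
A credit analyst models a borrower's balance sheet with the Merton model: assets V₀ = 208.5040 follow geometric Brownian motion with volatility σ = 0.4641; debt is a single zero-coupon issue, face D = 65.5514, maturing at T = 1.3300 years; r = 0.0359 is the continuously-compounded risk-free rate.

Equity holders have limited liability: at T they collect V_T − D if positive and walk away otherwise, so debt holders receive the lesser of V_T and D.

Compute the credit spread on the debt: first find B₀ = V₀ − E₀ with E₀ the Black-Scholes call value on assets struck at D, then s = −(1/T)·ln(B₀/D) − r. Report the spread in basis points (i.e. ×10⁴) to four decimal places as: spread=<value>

d₁ = [ln(V₀/D) + (r + σ²/2)T] / (σ√T)
   = [ln(208.5040/65.5514) + (0.0359 + 0.5·0.4641²)·1.3300] / (0.4641·√1.3300)
   = [1.157124 + 0.190981] / 0.535226 = 2.518756
d₂ = d₁ − σ√T = 2.518756 − 0.535226 = 1.983530
N(d₁) = 0.994111,  N(d₂) = 0.976346,  e^(−rT) = 0.953375
E₀ = V₀·N(d₁) − D·e^(−rT)·N(d₂)
   = 208.5040·0.994111 − 65.5514·0.953375·0.976346 = 146.259425
B₀ = V₀ − E₀ = 208.5040 − 146.259425 = 62.244575
spread = −(1/T)·ln(B₀/D) − r = −(1/1.3300)·ln(62.244575/65.5514) − 0.0359 = 0.00301969
in basis points: 0.00301969 × 10⁴ = 30.1969 bp

spread=30.1969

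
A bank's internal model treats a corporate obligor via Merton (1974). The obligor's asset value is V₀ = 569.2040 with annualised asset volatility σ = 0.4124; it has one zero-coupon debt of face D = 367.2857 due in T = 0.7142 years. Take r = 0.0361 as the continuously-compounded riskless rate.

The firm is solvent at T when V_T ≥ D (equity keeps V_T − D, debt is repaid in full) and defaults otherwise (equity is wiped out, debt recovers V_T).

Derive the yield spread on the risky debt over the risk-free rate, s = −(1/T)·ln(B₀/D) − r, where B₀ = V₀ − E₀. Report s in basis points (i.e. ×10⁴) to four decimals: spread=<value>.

spread=261.8769

d₁ = [ln(V₀/D) + (r + σ²/2)T] / (σ√T)
   = [ln(569.2040/367.2857) + (0.0361 + 0.5·0.4124²)·0.7142] / (0.4124·√0.7142)
   = [0.438099 + 0.086516] / 0.348521 = 1.505262
d₂ = d₁ − σ√T = 1.505262 − 0.348521 = 1.156741
N(d₁) = 0.933872,  N(d₂) = 0.876311,  e^(−rT) = 0.974547
E₀ = V₀·N(d₁) − D·e^(−rT)·N(d₂)
   = 569.2040·0.933872 − 367.2857·0.974547·0.876311 = 217.899225
B₀ = V₀ − E₀ = 569.2040 − 217.899225 = 351.304775
spread = −(1/T)·ln(B₀/D) − r = −(1/0.7142)·ln(351.304775/367.2857) − 0.0361 = 0.02618769
in basis points: 0.02618769 × 10⁴ = 261.8769 bp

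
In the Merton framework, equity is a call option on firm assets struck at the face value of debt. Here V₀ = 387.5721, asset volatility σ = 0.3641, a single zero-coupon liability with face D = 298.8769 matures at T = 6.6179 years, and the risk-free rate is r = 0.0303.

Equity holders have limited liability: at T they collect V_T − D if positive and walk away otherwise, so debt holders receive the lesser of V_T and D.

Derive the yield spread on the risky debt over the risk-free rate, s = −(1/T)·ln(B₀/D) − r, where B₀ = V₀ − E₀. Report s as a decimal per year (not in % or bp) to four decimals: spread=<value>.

spread=0.0382

d₁ = [ln(V₀/D) + (r + σ²/2)T] / (σ√T)
   = [ln(387.5721/298.8769) + (0.0303 + 0.5·0.3641²)·6.6179] / (0.3641·√6.6179)
   = [0.259870 + 0.639186] / 0.936657 = 0.959856
d₂ = d₁ − σ√T = 0.959856 − 0.936657 = 0.023198
N(d₁) = 0.831436,  N(d₂) = 0.509254,  e^(−rT) = 0.818303
E₀ = V₀·N(d₁) − D·e^(−rT)·N(d₂)
   = 387.5721·0.831436 − 298.8769·0.818303·0.509254 = 197.692212
B₀ = V₀ − E₀ = 387.5721 − 197.692212 = 189.879888
spread = −(1/T)·ln(B₀/D) − r = −(1/6.6179)·ln(189.879888/298.8769) − 0.0303 = 0.03824744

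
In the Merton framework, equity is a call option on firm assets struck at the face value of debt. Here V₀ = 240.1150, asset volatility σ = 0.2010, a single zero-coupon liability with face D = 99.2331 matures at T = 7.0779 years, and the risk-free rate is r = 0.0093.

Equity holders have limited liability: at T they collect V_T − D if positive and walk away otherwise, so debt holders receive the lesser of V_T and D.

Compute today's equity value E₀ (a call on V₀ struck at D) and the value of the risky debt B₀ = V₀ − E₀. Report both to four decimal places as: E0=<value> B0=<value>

E0=148.3833 B0=91.7317

d₁ = [ln(V₀/D) + (r + σ²/2)T] / (σ√T)
   = [ln(240.1150/99.2331) + (0.0093 + 0.5·0.2010²)·7.0779] / (0.2010·√7.0779)
   = [0.883646 + 0.208802] / 0.534747 = 2.042925
d₂ = d₁ − σ√T = 2.042925 − 0.534747 = 1.508178
N(d₁) = 0.979470,  N(d₂) = 0.934246,  e^(−rT) = 0.936295
E₀ = V₀·N(d₁) − D·e^(−rT)·N(d₂)
   = 240.1150·0.979470 − 99.2331·0.936295·0.934246 = 148.383326
B₀ = V₀ − E₀ = 240.1150 − 148.383326 = 91.731674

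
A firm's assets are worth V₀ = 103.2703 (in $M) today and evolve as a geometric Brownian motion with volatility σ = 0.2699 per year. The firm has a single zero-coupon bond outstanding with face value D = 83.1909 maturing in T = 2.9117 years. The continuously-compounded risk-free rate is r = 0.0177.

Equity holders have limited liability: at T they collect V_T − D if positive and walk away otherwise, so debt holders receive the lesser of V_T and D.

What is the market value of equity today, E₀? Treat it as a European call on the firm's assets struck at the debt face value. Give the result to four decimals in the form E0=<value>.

d₁ = [ln(V₀/D) + (r + σ²/2)T] / (σ√T)
   = [ln(103.2703/83.1909) + (0.0177 + 0.5·0.2699²)·2.9117] / (0.2699·√2.9117)
   = [0.216212 + 0.157590] / 0.460549 = 0.811643
d₂ = d₁ − σ√T = 0.811643 − 0.460549 = 0.351094
N(d₁) = 0.791502,  N(d₂) = 0.637241,  e^(−rT) = 0.949768
E₀ = V₀·N(d₁) − D·e^(−rT)·N(d₂)
   = 103.2703·0.791502 − 83.1909·0.949768·0.637241 = 31.388884

E0=31.3889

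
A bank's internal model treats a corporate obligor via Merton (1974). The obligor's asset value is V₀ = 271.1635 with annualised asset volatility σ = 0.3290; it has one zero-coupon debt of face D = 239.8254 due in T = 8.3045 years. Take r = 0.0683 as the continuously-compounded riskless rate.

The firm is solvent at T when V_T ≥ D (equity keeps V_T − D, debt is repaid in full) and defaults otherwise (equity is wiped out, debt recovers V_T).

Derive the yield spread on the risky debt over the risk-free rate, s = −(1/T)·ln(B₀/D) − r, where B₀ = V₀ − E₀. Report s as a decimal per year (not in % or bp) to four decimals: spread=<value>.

spread=0.0226

d₁ = [ln(V₀/D) + (r + σ²/2)T] / (σ√T)
   = [ln(271.1635/239.8254) + (0.0683 + 0.5·0.3290²)·8.3045] / (0.3290·√8.3045)
   = [0.122811 + 1.016641] / 0.948097 = 1.201831
d₂ = d₁ − σ√T = 1.201831 − 0.948097 = 0.253734
N(d₁) = 0.885285,  N(d₂) = 0.600150,  e^(−rT) = 0.567113
E₀ = V₀·N(d₁) − D·e^(−rT)·N(d₂)
   = 271.1635·0.885285 − 239.8254·0.567113·0.600150 = 158.431961
B₀ = V₀ − E₀ = 271.1635 − 158.431961 = 112.731539
spread = −(1/T)·ln(B₀/D) − r = −(1/8.3045)·ln(112.731539/239.8254) − 0.0683 = 0.02260275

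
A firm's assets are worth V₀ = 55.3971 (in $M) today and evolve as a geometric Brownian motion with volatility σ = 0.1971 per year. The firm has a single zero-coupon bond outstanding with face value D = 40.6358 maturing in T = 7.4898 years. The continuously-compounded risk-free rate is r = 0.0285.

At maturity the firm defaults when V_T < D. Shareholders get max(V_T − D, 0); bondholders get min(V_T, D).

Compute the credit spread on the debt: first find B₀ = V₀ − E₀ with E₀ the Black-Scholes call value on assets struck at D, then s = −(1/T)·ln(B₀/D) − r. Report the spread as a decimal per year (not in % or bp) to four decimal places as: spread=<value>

spread=0.0083

d₁ = [ln(V₀/D) + (r + σ²/2)T] / (σ√T)
   = [ln(55.3971/40.6358) + (0.0285 + 0.5·0.1971²)·7.4898] / (0.1971·√7.4898)
   = [0.309878 + 0.358943] / 0.539413 = 1.239903
d₂ = d₁ − σ√T = 1.239903 − 0.539413 = 0.700490
N(d₁) = 0.892494,  N(d₂) = 0.758189,  e^(−rT) = 0.807785
E₀ = V₀·N(d₁) − D·e^(−rT)·N(d₂)
   = 55.3971·0.892494 − 40.6358·0.807785·0.758189 = 24.554046
B₀ = V₀ − E₀ = 55.3971 − 24.554046 = 30.843054
spread = −(1/T)·ln(B₀/D) − r = −(1/7.4898)·ln(30.843054/40.6358) − 0.0285 = 0.00831512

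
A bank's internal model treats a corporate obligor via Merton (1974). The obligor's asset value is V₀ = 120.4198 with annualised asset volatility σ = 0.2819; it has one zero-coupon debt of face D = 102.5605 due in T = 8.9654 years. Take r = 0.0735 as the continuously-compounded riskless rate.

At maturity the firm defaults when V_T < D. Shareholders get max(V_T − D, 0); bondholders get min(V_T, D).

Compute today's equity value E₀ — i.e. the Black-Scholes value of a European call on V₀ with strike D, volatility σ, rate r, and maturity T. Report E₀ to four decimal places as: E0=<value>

E0=72.9740

d₁ = [ln(V₀/D) + (r + σ²/2)T] / (σ√T)
   = [ln(120.4198/102.5605) + (0.0735 + 0.5·0.2819²)·8.9654] / (0.2819·√8.9654)
   = [0.160531 + 1.015186] / 0.844073 = 1.392910
d₂ = d₁ − σ√T = 1.392910 − 0.844073 = 0.548837
N(d₁) = 0.918176,  N(d₂) = 0.708441,  e^(−rT) = 0.517391
E₀ = V₀·N(d₁) − D·e^(−rT)·N(d₂)
   = 120.4198·0.918176 − 102.5605·0.517391·0.708441 = 72.973999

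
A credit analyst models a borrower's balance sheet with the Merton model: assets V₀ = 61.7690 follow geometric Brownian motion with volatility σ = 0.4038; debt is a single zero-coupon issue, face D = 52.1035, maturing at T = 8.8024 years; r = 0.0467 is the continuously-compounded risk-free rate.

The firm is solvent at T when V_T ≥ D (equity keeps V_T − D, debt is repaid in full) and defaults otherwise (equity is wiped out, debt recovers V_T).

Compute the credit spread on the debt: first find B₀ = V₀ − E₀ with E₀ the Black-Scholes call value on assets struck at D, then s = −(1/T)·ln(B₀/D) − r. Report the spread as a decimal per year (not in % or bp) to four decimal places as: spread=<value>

d₁ = [ln(V₀/D) + (r + σ²/2)T] / (σ√T)
   = [ln(61.7690/52.1035) + (0.0467 + 0.5·0.4038²)·8.8024] / (0.4038·√8.8024)
   = [0.170169 + 1.128707] / 1.198028 = 1.084179
d₂ = d₁ − σ√T = 1.084179 − 1.198028 = -0.113848
N(d₁) = 0.860857,  N(d₂) = 0.454679,  e^(−rT) = 0.662939
E₀ = V₀·N(d₁) − D·e^(−rT)·N(d₂)
   = 61.7690·0.860857 − 52.1035·0.662939·0.454679 = 37.469026
B₀ = V₀ − E₀ = 61.7690 − 37.469026 = 24.299974
spread = −(1/T)·ln(B₀/D) − r = −(1/8.8024)·ln(24.299974/52.1035) − 0.0467 = 0.03995328

spread=0.0400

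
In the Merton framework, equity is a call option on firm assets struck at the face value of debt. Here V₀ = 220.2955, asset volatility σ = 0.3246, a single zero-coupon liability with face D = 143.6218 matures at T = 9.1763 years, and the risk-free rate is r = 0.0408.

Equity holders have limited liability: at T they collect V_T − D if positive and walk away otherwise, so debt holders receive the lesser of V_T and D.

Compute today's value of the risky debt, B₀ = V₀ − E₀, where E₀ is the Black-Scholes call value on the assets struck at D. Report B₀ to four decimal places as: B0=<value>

B0=82.9824

d₁ = [ln(V₀/D) + (r + σ²/2)T] / (σ√T)
   = [ln(220.2955/143.6218) + (0.0408 + 0.5·0.3246²)·9.1763] / (0.3246·√9.1763)
   = [0.427786 + 0.857824] / 0.983292 = 1.307456
d₂ = d₁ − σ√T = 1.307456 − 0.983292 = 0.324165
N(d₁) = 0.904471,  N(d₂) = 0.627093,  e^(−rT) = 0.687707
E₀ = V₀·N(d₁) − D·e^(−rT)·N(d₂)
   = 220.2955·0.904471 − 143.6218·0.687707·0.627093 = 137.313122
B₀ = V₀ − E₀ = 220.2955 − 137.313122 = 82.982378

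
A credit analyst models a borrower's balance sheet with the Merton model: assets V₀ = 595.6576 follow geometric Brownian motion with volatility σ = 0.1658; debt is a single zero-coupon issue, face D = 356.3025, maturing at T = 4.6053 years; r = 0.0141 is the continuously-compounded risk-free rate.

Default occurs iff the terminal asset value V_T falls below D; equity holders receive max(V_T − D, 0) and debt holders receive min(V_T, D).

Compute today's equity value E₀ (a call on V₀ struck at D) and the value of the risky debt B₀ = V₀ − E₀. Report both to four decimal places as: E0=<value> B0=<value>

E0=265.1773 B0=330.4803

d₁ = [ln(V₀/D) + (r + σ²/2)T] / (σ√T)
   = [ln(595.6576/356.3025) + (0.0141 + 0.5·0.1658²)·4.6053] / (0.1658·√4.6053)
   = [0.513886 + 0.128234] / 0.355806 = 1.804689
d₂ = d₁ − σ√T = 1.804689 − 0.355806 = 1.448883
N(d₁) = 0.964438,  N(d₂) = 0.926315,  e^(−rT) = 0.937129
E₀ = V₀·N(d₁) − D·e^(−rT)·N(d₂)
   = 595.6576·0.964438 − 356.3025·0.937129·0.926315 = 265.177309
B₀ = V₀ − E₀ = 595.6576 − 265.177309 = 330.480291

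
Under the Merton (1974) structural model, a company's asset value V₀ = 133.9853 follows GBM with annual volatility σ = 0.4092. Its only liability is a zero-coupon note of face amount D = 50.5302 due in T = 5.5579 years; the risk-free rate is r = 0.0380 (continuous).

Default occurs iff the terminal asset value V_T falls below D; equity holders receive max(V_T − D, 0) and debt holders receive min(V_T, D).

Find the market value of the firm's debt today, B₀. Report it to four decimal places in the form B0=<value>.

d₁ = [ln(V₀/D) + (r + σ²/2)T] / (σ√T)
   = [ln(133.9853/50.5302) + (0.0380 + 0.5·0.4092²)·5.5579] / (0.4092·√5.5579)
   = [0.975159 + 0.676520] / 0.964697 = 1.712122
d₂ = d₁ − σ√T = 1.712122 − 0.964697 = 0.747425
N(d₁) = 0.956563,  N(d₂) = 0.772596,  e^(−rT) = 0.809612
E₀ = V₀·N(d₁) − D·e^(−rT)·N(d₂)
   = 133.9853·0.956563 − 50.5302·0.809612·0.772596 = 96.558560
B₀ = V₀ − E₀ = 133.9853 − 96.558560 = 37.426740

B0=37.4267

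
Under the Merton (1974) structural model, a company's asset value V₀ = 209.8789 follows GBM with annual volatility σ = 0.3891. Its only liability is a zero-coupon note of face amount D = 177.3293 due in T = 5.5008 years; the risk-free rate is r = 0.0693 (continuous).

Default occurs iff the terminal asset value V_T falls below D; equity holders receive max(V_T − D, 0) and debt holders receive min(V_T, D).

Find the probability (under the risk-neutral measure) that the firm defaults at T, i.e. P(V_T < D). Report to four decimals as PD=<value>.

PD=0.4419

d₁ = [ln(V₀/D) + (r + σ²/2)T] / (σ√T)
   = [ln(209.8789/177.3293) + (0.0693 + 0.5·0.3891²)·5.5008] / (0.3891·√5.5008)
   = [0.168522 + 0.797613] / 0.912587 = 1.058677
d₂ = d₁ − σ√T = 1.058677 − 0.912587 = 0.146091
risk-neutral PD = N(−d₂) = N(-0.146091) = 0.441925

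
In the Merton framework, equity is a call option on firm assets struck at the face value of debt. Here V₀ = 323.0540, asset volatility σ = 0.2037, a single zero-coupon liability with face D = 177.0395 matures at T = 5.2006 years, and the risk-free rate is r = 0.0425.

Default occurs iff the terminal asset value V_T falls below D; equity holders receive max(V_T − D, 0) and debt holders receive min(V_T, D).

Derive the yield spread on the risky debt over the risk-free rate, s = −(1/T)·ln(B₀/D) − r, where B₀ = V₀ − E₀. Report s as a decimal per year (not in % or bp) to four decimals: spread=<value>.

spread=0.0020

d₁ = [ln(V₀/D) + (r + σ²/2)T] / (σ√T)
   = [ln(323.0540/177.0395) + (0.0425 + 0.5·0.2037²)·5.2006] / (0.2037·√5.2006)
   = [0.601447 + 0.328922] / 0.464534 = 2.002798
d₂ = d₁ − σ√T = 2.002798 − 0.464534 = 1.538263
N(d₁) = 0.977400,  N(d₂) = 0.938008,  e^(−rT) = 0.801696
E₀ = V₀·N(d₁) − D·e^(−rT)·N(d₂)
   = 323.0540·0.977400 − 177.0395·0.801696·0.938008 = 182.619897
B₀ = V₀ − E₀ = 323.0540 − 182.619897 = 140.434103
spread = −(1/T)·ln(B₀/D) − r = −(1/5.2006)·ln(140.434103/177.0395) − 0.0425 = 0.00203996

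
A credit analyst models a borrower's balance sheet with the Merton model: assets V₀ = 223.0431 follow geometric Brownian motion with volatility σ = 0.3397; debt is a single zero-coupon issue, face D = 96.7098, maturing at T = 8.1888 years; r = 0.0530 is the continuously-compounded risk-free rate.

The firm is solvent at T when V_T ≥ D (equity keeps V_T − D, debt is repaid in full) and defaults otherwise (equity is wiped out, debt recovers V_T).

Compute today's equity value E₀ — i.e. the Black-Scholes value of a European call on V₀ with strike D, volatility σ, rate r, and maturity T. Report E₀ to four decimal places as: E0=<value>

d₁ = [ln(V₀/D) + (r + σ²/2)T] / (σ√T)
   = [ln(223.0431/96.7098) + (0.0530 + 0.5·0.3397²)·8.1888] / (0.3397·√8.1888)
   = [0.835650 + 0.906484] / 0.972088 = 1.792157
d₂ = d₁ − σ√T = 1.792157 − 0.972088 = 0.820069
N(d₁) = 0.963446,  N(d₂) = 0.793911,  e^(−rT) = 0.647908
E₀ = V₀·N(d₁) − D·e^(−rT)·N(d₂)
   = 223.0431·0.963446 − 96.7098·0.647908·0.793911 = 165.144248

E0=165.1442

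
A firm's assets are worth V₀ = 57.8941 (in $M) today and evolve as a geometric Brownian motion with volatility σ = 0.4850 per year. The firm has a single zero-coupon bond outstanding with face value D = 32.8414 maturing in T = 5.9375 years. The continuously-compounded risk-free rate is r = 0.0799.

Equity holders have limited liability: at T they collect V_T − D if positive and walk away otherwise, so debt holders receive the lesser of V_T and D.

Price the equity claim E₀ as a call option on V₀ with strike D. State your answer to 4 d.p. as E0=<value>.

E0=41.2610

d₁ = [ln(V₀/D) + (r + σ²/2)T] / (σ√T)
   = [ln(57.8941/32.8414) + (0.0799 + 0.5·0.4850²)·5.9375] / (0.4850·√5.9375)
   = [0.566926 + 1.172730] / 1.181799 = 1.472041
d₂ = d₁ − σ√T = 1.472041 − 1.181799 = 0.290242
N(d₁) = 0.929495,  N(d₂) = 0.614184,  e^(−rT) = 0.622254
E₀ = V₀·N(d₁) − D·e^(−rT)·N(d₂)
   = 57.8941·0.929495 − 32.8414·0.622254·0.614184 = 41.260988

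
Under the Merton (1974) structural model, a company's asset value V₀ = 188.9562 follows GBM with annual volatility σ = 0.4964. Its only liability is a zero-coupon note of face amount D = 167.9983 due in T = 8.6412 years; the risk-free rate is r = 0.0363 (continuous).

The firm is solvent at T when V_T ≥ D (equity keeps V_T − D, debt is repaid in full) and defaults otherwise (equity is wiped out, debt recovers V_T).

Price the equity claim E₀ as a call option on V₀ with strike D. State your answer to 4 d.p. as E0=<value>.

E0=119.3396

d₁ = [ln(V₀/D) + (r + σ²/2)T] / (σ√T)
   = [ln(188.9562/167.9983) + (0.0363 + 0.5·0.4964²)·8.6412] / (0.4964·√8.6412)
   = [0.117561 + 1.378327] / 1.459213 = 1.025134
d₂ = d₁ − σ√T = 1.025134 − 1.459213 = -0.434080
N(d₁) = 0.847350,  N(d₂) = 0.332115,  e^(−rT) = 0.730756
E₀ = V₀·N(d₁) − D·e^(−rT)·N(d₂)
   = 188.9562·0.847350 − 167.9983·0.730756·0.332115 = 119.339634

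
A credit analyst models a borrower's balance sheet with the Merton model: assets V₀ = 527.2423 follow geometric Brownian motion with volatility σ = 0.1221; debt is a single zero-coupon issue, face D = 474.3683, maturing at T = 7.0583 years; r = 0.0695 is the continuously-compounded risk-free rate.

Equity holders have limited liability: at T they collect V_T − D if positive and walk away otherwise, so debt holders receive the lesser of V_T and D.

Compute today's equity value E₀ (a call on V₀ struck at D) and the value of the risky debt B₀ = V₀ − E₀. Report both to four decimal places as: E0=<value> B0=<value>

E0=238.4215 B0=288.8208

d₁ = [ln(V₀/D) + (r + σ²/2)T] / (σ√T)
   = [ln(527.2423/474.3683) + (0.0695 + 0.5·0.1221²)·7.0583] / (0.1221·√7.0583)
   = [0.105676 + 0.543166] / 0.324389 = 2.000199
d₂ = d₁ − σ√T = 2.000199 − 0.324389 = 1.675811
N(d₁) = 0.977261,  N(d₂) = 0.953112,  e^(−rT) = 0.612288
E₀ = V₀·N(d₁) − D·e^(−rT)·N(d₂)
   = 527.2423·0.977261 − 474.3683·0.612288·0.953112 = 238.421456
B₀ = V₀ − E₀ = 527.2423 − 238.421456 = 288.820844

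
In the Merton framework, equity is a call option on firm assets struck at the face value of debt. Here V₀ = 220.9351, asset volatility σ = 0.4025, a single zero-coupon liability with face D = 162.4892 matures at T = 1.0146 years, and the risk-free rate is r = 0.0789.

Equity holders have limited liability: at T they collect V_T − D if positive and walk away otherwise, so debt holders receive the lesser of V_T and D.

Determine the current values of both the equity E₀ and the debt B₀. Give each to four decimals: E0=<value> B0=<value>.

d₁ = [ln(V₀/D) + (r + σ²/2)T] / (σ√T)
   = [ln(220.9351/162.4892) + (0.0789 + 0.5·0.4025²)·1.0146] / (0.4025·√1.0146)
   = [0.307257 + 0.162238] / 0.405428 = 1.158025
d₂ = d₁ − σ√T = 1.158025 − 0.405428 = 0.752597
N(d₁) = 0.876573,  N(d₂) = 0.774154,  e^(−rT) = 0.923068
E₀ = V₀·N(d₁) − D·e^(−rT)·N(d₂)
   = 220.9351·0.876573 − 162.4892·0.923068·0.774154 = 77.551443
B₀ = V₀ − E₀ = 220.9351 − 77.551443 = 143.383657

E0=77.5514 B0=143.3837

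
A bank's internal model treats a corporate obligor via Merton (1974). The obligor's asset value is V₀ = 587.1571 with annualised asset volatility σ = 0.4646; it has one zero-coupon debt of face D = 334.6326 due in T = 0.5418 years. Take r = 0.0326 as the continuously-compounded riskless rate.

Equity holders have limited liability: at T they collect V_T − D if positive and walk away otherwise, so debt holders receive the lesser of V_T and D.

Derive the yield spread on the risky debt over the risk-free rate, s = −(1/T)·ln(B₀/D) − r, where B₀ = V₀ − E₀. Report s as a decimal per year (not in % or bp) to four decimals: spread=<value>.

d₁ = [ln(V₀/D) + (r + σ²/2)T] / (σ√T)
   = [ln(587.1571/334.6326) + (0.0326 + 0.5·0.4646²)·0.5418] / (0.4646·√0.5418)
   = [0.562259 + 0.076137] / 0.341978 = 1.866774
d₂ = d₁ − σ√T = 1.866774 − 0.341978 = 1.524796
N(d₁) = 0.969033,  N(d₂) = 0.936345,  e^(−rT) = 0.982492
E₀ = V₀·N(d₁) − D·e^(−rT)·N(d₂)
   = 587.1571·0.969033 − 334.6326·0.982492·0.936345 = 261.128994
B₀ = V₀ − E₀ = 587.1571 − 261.128994 = 326.028106
spread = −(1/T)·ln(B₀/D) − r = −(1/0.5418)·ln(326.028106/334.6326) − 0.0326 = 0.01547977

spread=0.0155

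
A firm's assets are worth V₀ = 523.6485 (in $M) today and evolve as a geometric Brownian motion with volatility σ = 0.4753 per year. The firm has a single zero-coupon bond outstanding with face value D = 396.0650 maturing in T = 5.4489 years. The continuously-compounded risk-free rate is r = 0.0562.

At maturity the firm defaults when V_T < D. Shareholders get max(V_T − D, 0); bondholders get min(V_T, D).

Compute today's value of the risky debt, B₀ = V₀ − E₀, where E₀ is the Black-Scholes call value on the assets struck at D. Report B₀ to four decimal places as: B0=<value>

d₁ = [ln(V₀/D) + (r + σ²/2)T] / (σ√T)
   = [ln(523.6485/396.0650) + (0.0562 + 0.5·0.4753²)·5.4489] / (0.4753·√5.4489)
   = [0.279242 + 0.921709] / 1.109487 = 1.082438
d₂ = d₁ − σ√T = 1.082438 − 1.109487 = -0.027049
N(d₁) = 0.860471,  N(d₂) = 0.489210,  e^(−rT) = 0.736219
E₀ = V₀·N(d₁) − D·e^(−rT)·N(d₂)
   = 523.6485·0.860471 − 396.0650·0.736219·0.489210 = 307.935320
B₀ = V₀ − E₀ = 523.6485 − 307.935320 = 215.713180

B0=215.7132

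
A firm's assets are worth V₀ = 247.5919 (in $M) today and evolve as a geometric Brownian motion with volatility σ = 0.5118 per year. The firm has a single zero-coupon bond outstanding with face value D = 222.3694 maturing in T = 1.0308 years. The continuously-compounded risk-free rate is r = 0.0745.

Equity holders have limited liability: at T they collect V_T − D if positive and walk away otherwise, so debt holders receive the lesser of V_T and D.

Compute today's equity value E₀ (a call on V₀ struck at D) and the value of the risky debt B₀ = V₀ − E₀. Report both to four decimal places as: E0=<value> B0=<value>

E0=70.1312 B0=177.4607

d₁ = [ln(V₀/D) + (r + σ²/2)T] / (σ√T)
   = [ln(247.5919/222.3694) + (0.0745 + 0.5·0.5118²)·1.0308] / (0.5118·√1.0308)
   = [0.107442 + 0.211798] / 0.519622 = 0.614370
d₂ = d₁ − σ√T = 0.614370 − 0.519622 = 0.094748
N(d₁) = 0.730514,  N(d₂) = 0.537742,  e^(−rT) = 0.926080
E₀ = V₀·N(d₁) − D·e^(−rT)·N(d₂)
   = 247.5919·0.730514 − 222.3694·0.926080·0.537742 = 70.131170
B₀ = V₀ − E₀ = 247.5919 − 70.131170 = 177.460730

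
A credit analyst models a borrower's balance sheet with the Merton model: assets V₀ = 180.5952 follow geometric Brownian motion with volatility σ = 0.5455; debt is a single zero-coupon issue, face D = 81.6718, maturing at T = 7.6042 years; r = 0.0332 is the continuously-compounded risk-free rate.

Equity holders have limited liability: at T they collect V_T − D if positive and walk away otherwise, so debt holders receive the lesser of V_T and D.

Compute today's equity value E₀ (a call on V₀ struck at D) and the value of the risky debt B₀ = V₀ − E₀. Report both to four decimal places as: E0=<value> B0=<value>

E0=136.9641 B0=43.6311

d₁ = [ln(V₀/D) + (r + σ²/2)T] / (σ√T)
   = [ln(180.5952/81.6718) + (0.0332 + 0.5·0.5455²)·7.6042] / (0.5455·√7.6042)
   = [0.793549 + 1.383851] / 1.504255 = 1.447494
d₂ = d₁ − σ√T = 1.447494 − 1.504255 = -0.056761
N(d₁) = 0.926121,  N(d₂) = 0.477368,  e^(−rT) = 0.776888
E₀ = V₀·N(d₁) − D·e^(−rT)·N(d₂)
   = 180.5952·0.926121 − 81.6718·0.776888·0.477368 = 136.964057
B₀ = V₀ − E₀ = 180.5952 − 136.964057 = 43.631143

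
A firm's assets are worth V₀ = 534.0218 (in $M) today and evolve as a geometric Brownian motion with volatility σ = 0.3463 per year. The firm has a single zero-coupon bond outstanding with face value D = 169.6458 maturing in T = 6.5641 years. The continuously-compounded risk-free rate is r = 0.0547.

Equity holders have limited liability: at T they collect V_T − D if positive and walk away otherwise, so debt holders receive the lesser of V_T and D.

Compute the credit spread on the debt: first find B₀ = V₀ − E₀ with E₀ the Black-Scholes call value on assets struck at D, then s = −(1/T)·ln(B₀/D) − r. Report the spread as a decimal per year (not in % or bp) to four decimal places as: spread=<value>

spread=0.0050

d₁ = [ln(V₀/D) + (r + σ²/2)T] / (σ√T)
   = [ln(534.0218/169.6458) + (0.0547 + 0.5·0.3463²)·6.5641] / (0.3463·√6.5641)
   = [1.146724 + 0.752652] / 0.887238 = 2.140774
d₂ = d₁ − σ√T = 2.140774 − 0.887238 = 1.253536
N(d₁) = 0.983854,  N(d₂) = 0.894995,  e^(−rT) = 0.698335
E₀ = V₀·N(d₁) − D·e^(−rT)·N(d₂)
   = 534.0218·0.983854 − 169.6458·0.698335·0.894995 = 419.369744
B₀ = V₀ − E₀ = 534.0218 − 419.369744 = 114.652056
spread = −(1/T)·ln(B₀/D) − r = −(1/6.5641)·ln(114.652056/169.6458) − 0.0547 = 0.00498995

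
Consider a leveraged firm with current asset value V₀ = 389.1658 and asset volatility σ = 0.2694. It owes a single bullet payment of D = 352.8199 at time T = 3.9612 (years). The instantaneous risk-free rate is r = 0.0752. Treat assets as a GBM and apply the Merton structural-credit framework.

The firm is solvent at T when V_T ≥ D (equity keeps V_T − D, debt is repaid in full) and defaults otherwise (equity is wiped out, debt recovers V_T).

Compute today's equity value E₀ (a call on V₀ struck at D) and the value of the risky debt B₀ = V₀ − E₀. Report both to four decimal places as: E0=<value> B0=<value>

d₁ = [ln(V₀/D) + (r + σ²/2)T] / (σ√T)
   = [ln(389.1658/352.8199) + (0.0752 + 0.5·0.2694²)·3.9612] / (0.2694·√3.9612)
   = [0.098048 + 0.441627] / 0.536180 = 1.006517
d₂ = d₁ − σ√T = 1.006517 − 0.536180 = 0.470337
N(d₁) = 0.842917,  N(d₂) = 0.680943,  e^(−rT) = 0.742389
E₀ = V₀·N(d₁) − D·e^(−rT)·N(d₂)
   = 389.1658·0.842917 − 352.8199·0.742389·0.680943 = 149.675285
B₀ = V₀ − E₀ = 389.1658 − 149.675285 = 239.490515

E0=149.6753 B0=239.4905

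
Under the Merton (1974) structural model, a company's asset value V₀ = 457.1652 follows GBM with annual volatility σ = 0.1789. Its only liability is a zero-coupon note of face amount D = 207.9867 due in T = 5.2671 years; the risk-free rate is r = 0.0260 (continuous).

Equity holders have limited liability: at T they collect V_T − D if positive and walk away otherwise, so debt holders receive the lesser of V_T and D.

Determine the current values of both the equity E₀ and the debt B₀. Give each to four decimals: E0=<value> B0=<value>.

d₁ = [ln(V₀/D) + (r + σ²/2)T] / (σ√T)
   = [ln(457.1652/207.9867) + (0.0260 + 0.5·0.1789²)·5.2671] / (0.1789·√5.2671)
   = [0.787571 + 0.221232] / 0.410578 = 2.457028
d₂ = d₁ − σ√T = 2.457028 − 0.410578 = 2.046449
N(d₁) = 0.992995,  N(d₂) = 0.979644,  e^(−rT) = 0.872019
E₀ = V₀·N(d₁) − D·e^(−rT)·N(d₂)
   = 457.1652·0.992995 − 207.9867·0.872019·0.979644 = 276.286635
B₀ = V₀ − E₀ = 457.1652 − 276.286635 = 180.878565

E0=276.2866 B0=180.8786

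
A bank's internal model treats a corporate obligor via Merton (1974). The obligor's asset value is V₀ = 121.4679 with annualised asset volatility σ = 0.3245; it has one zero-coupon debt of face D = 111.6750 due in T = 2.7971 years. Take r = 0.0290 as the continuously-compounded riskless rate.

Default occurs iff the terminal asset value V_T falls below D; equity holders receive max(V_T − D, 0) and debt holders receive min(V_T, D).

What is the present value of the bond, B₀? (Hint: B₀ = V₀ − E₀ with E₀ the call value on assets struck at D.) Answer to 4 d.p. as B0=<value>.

B0=87.1456

d₁ = [ln(V₀/D) + (r + σ²/2)T] / (σ√T)
   = [ln(121.4679/111.6750) + (0.0290 + 0.5·0.3245²)·2.7971] / (0.3245·√2.7971)
   = [0.084057 + 0.228384] / 0.542711 = 0.575704
d₂ = d₁ − σ√T = 0.575704 − 0.542711 = 0.032993
N(d₁) = 0.717592,  N(d₂) = 0.513160,  e^(−rT) = 0.922087
E₀ = V₀·N(d₁) − D·e^(−rT)·N(d₂)
   = 121.4679·0.717592 − 111.6750·0.922087·0.513160 = 34.322289
B₀ = V₀ − E₀ = 121.4679 − 34.322289 = 87.145611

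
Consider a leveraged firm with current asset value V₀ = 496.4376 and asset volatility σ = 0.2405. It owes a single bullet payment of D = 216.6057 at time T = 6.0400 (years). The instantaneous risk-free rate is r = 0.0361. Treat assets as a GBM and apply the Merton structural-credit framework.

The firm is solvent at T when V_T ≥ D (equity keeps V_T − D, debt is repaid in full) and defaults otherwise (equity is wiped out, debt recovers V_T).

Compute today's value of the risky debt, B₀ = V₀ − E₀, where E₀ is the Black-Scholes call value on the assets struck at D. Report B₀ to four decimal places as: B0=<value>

B0=171.5965

d₁ = [ln(V₀/D) + (r + σ²/2)T] / (σ√T)
   = [ln(496.4376/216.6057) + (0.0361 + 0.5·0.2405²)·6.0400] / (0.2405·√6.0400)
   = [0.829379 + 0.392722] / 0.591063 = 2.067633
d₂ = d₁ − σ√T = 2.067633 − 0.591063 = 1.476570
N(d₁) = 0.980663,  N(d₂) = 0.930105,  e^(−rT) = 0.804090
E₀ = V₀·N(d₁) − D·e^(−rT)·N(d₂)
   = 496.4376·0.980663 − 216.6057·0.804090·0.930105 = 324.841081
B₀ = V₀ − E₀ = 496.4376 − 324.841081 = 171.596519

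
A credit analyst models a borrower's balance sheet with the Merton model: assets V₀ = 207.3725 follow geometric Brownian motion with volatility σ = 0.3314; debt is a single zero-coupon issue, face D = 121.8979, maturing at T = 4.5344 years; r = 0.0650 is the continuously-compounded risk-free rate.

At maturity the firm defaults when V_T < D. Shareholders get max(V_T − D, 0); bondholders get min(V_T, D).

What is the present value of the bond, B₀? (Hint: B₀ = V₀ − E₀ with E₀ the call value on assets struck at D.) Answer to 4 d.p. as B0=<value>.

d₁ = [ln(V₀/D) + (r + σ²/2)T] / (σ√T)
   = [ln(207.3725/121.8979) + (0.0650 + 0.5·0.3314²)·4.5344] / (0.3314·√4.5344)
   = [0.531333 + 0.543733] / 0.705687 = 1.523431
d₂ = d₁ − σ√T = 1.523431 − 0.705687 = 0.817744
N(d₁) = 0.936175,  N(d₂) = 0.793248,  e^(−rT) = 0.744728
E₀ = V₀·N(d₁) − D·e^(−rT)·N(d₂)
   = 207.3725·0.936175 − 121.8979·0.744728·0.793248 = 122.125152
B₀ = V₀ − E₀ = 207.3725 − 122.125152 = 85.247348

B0=85.2473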